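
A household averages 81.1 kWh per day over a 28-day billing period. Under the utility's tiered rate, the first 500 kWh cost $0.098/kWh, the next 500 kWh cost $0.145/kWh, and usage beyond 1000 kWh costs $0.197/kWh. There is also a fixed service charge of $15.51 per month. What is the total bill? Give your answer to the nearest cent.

Usage = 81.1 kWh/day × 28 days = 2270.8 kWh
First 500 kWh × $0.098 = $49.00
Next 500 kWh × $0.145 = $72.50
Remaining 1270.8 kWh × $0.197 = $250.35
Energy charge = $371.85; + service $15.51 = $387.36

$387.36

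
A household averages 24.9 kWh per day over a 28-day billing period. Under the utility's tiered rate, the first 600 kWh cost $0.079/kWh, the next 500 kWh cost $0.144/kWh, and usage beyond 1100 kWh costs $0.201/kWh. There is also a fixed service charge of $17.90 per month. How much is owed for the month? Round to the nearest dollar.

$79

Usage = 24.9 kWh/day × 28 days = 697.2 kWh
First 600 kWh × $0.079 = $47.40
Next 97.2 kWh × $0.144 = $14.00
Remaining tier: 0 kWh (not reached)
Energy charge = $61.40; + service $17.90 = $79.30 ≈ $79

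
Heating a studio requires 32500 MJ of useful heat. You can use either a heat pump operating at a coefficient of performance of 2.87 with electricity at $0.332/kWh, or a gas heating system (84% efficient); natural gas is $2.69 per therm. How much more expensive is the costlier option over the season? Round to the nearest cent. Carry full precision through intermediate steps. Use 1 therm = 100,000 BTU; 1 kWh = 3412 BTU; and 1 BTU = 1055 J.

Heat load = 32500 MJ = 32,500,000,000 J / 1055 = 30,805,687 BTU
Gas: input = 30,805,687 / 0.84 = 36,673,437 BTU = 366.7 therm → 366.7 × $2.69 = $986.52
Heat pump: 30,805,687 BTU / 3412 = 9,029 kWh heat; / 2.87 = 3,146 kWh in → × $0.332 = $1,044.43
Difference = |$986.52 − $1,044.43| = $57.91

$57.91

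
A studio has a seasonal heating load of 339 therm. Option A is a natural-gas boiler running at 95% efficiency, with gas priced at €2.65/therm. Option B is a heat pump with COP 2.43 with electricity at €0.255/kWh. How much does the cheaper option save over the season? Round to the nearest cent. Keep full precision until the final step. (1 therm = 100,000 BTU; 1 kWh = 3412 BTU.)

Heat load = 339 therm × 100,000 = 33,900,000 BTU
Gas: input = 33,900,000 / 0.95 = 35,684,211 BTU = 356.8 therm → 356.8 × €2.65 = €945.63
Heat pump: 33,900,000 BTU / 3412 = 9,936 kWh heat; / 2.43 = 4,089 kWh in → × €0.255 = €1,042.62
Difference = |€945.63 − €1,042.62| = €96.98

€96.98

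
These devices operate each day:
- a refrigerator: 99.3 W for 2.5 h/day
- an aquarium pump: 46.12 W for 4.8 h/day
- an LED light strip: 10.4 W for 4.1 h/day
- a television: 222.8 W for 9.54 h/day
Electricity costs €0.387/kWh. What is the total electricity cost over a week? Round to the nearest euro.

€7

refrigerator: 99.3 W × 2.5 h × 7 d = 1,738 Wh = 1.738 kWh
aquarium pump: 46.12 W × 4.8 h × 7 d = 1,550 Wh = 1.55 kWh
LED light strip: 10.4 W × 4.1 h × 7 d = 298 Wh = 0.2985 kWh
television: 222.8 W × 9.54 h × 7 d = 14,879 Wh = 14.88 kWh
Total energy = 1.738 + 1.55 + 0.2985 + 14.88 = 18.46 kWh
Cost = 18.46 kWh × €0.387 = €7.15 ≈ €7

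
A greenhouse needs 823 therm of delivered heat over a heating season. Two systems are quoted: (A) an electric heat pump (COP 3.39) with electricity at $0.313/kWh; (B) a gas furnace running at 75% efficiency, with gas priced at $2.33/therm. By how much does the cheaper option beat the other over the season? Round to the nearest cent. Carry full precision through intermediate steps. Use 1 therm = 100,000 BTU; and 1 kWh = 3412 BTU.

$329.71

Heat load = 823 therm × 100,000 = 82,300,000 BTU
Gas: input = 82,300,000 / 0.75 = 109,733,333 BTU = 1,097 therm → 1,097 × $2.33 = $2,556.79
Heat pump: 82,300,000 BTU / 3412 = 24,120 kWh heat; / 3.39 = 7,115 kWh in → × $0.313 = $2,227.08
Difference = |$2,556.79 − $2,227.08| = $329.71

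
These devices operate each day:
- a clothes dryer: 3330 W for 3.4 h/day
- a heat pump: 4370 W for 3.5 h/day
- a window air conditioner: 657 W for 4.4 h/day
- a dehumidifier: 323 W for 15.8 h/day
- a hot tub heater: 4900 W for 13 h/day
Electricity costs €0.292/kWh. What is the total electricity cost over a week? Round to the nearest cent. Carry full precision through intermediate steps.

€200.95

clothes dryer: 3330 W × 3.4 h × 7 d = 79,254 Wh = 79.25 kWh
heat pump: 4370 W × 3.5 h × 7 d = 107,065 Wh = 107.1 kWh
window air conditioner: 657 W × 4.4 h × 7 d = 20,236 Wh = 20.24 kWh
dehumidifier: 323 W × 15.8 h × 7 d = 35,724 Wh = 35.72 kWh
hot tub heater: 4900 W × 13 h × 7 d = 445,900 Wh = 445.9 kWh
Total energy = 79.25 + 107.1 + 20.24 + 35.72 + 445.9 = 688.2 kWh
Cost = 688.2 kWh × €0.292 = €200.95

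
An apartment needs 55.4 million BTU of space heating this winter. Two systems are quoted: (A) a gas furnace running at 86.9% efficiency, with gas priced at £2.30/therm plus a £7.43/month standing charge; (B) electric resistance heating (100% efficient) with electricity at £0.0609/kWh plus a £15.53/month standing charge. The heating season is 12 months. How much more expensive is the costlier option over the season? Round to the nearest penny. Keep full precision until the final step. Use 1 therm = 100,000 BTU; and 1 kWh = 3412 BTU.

Heat load = 55.4 × 10⁶ BTU = 55,400,000 BTU
Gas: input = 55,400,000 / 0.869 = 63,751,438 BTU = 637.5 therm → 637.5 × £2.30 = £1,466.28; + 12 × £7.43 standing = £1,555.44
Electric: 55,400,000 BTU / 3412 = 16,240 kWh → × £0.0609 = £988.82; + 12 × £15.53 standing = £1,175.18
Difference = |£1,555.44 − £1,175.18| = £380.26

£380.26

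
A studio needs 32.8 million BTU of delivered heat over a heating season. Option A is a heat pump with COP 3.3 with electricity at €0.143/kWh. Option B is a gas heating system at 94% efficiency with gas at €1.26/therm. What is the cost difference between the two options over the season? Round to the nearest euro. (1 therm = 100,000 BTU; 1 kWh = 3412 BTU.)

€23

Heat load = 32.8 × 10⁶ BTU = 32,800,000 BTU
Gas: input = 32,800,000 / 0.94 = 34,893,617 BTU = 348.9 therm → 348.9 × €1.26 = €439.66
Heat pump: 32,800,000 BTU / 3412 = 9,613 kWh heat; / 3.3 = 2,913 kWh in → × €0.143 = €416.57
Difference = |€439.66 − €416.57| = €23.09 ≈ €23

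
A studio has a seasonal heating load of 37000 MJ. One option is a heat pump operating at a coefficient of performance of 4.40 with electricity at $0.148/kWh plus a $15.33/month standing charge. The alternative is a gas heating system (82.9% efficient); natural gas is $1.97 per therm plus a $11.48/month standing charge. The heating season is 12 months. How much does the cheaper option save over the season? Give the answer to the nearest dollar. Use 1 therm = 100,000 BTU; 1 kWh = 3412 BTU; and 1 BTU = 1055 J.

Heat load = 37000 MJ = 37,000,000,000 J / 1055 = 35,071,090 BTU
Gas: input = 35,071,090 / 0.829 = 42,305,296 BTU = 423.1 therm → 423.1 × $1.97 = $833.41; + 12 × $11.48 standing = $971.17
Heat pump: 35,071,090 BTU / 3412 = 10,280 kWh heat; / 4.40 = 2,336 kWh in → × $0.148 = $345.74; + 12 × $15.33 standing = $529.70
Difference = |$971.17 − $529.70| = $441.47 ≈ $441

$441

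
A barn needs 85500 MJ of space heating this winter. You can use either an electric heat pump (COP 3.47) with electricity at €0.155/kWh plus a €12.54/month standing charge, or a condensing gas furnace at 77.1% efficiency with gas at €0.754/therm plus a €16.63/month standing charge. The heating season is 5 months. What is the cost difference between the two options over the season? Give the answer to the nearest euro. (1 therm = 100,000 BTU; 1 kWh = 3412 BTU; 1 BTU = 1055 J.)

Heat load = 85500 MJ = 85,500,000,000 J / 1055 = 81,042,654 BTU
Gas: input = 81,042,654 / 0.771 = 105,113,689 BTU = 1,051 therm → 1,051 × €0.754 = €792.56; + 5 × €16.63 standing = €875.71
Heat pump: 81,042,654 BTU / 3412 = 23,750 kWh heat; / 3.47 = 6,845 kWh in → × €0.155 = €1,060.98; + 5 × €12.54 standing = €1,123.68
Difference = |€875.71 − €1,123.68| = €247.97 ≈ €248

€248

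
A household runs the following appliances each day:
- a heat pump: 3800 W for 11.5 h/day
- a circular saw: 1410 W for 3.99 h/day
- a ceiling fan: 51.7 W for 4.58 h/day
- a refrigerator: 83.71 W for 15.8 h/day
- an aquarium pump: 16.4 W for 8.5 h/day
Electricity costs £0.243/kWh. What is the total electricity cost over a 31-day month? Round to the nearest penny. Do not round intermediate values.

£384.37

heat pump: 3800 W × 11.5 h × 31 d = 1,354,700 Wh = 1,355 kWh
circular saw: 1410 W × 3.99 h × 31 d = 174,403 Wh = 174.4 kWh
ceiling fan: 51.7 W × 4.58 h × 31 d = 7,340 Wh = 7.34 kWh
refrigerator: 83.71 W × 15.8 h × 31 d = 41,001 Wh = 41 kWh
aquarium pump: 16.4 W × 8.5 h × 31 d = 4,321 Wh = 4.321 kWh
Total energy = 1,355 + 174.4 + 7.34 + 41 + 4.321 = 1,582 kWh
Cost = 1,582 kWh × £0.243 = £384.37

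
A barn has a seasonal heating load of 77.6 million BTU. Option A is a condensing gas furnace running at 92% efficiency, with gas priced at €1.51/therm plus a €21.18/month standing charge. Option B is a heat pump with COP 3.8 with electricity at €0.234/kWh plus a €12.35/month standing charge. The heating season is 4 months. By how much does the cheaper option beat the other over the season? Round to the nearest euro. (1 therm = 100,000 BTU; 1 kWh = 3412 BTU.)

€92

Heat load = 77.6 × 10⁶ BTU = 77,600,000 BTU
Gas: input = 77,600,000 / 0.92 = 84,347,826 BTU = 843.5 therm → 843.5 × €1.51 = €1,273.65; + 4 × €21.18 standing = €1,358.37
Heat pump: 77,600,000 BTU / 3412 = 22,740 kWh heat; / 3.8 = 5,985 kWh in → × €0.234 = €1,400.51; + 4 × €12.35 standing = €1,449.91
Difference = |€1,358.37 − €1,449.91| = €91.53 ≈ €92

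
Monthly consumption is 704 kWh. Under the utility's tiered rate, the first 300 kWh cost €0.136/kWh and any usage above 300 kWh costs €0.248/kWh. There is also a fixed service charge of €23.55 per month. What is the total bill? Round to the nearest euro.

First 300 kWh × €0.136 = €40.80
Remaining 404 kWh × €0.248 = €100.19
Energy charge = €140.99; + service €23.55 = €164.54 ≈ €165

€165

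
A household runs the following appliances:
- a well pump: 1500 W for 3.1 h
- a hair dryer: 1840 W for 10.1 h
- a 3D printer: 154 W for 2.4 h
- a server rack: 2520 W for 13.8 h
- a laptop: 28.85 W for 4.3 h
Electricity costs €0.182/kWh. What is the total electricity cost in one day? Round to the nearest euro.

well pump: 1500 W × 3.1 h = 4,650 Wh = 4.65 kWh
hair dryer: 1840 W × 10.1 h = 18,584 Wh = 18.58 kWh
3D printer: 154 W × 2.4 h = 370 Wh = 0.3696 kWh
server rack: 2520 W × 13.8 h = 34,776 Wh = 34.78 kWh
laptop: 28.85 W × 4.3 h = 124 Wh = 0.1241 kWh
Total energy = 4.65 + 18.58 + 0.3696 + 34.78 + 0.1241 = 58.5 kWh
Cost = 58.5 kWh × €0.182 = €10.65 ≈ €11

€11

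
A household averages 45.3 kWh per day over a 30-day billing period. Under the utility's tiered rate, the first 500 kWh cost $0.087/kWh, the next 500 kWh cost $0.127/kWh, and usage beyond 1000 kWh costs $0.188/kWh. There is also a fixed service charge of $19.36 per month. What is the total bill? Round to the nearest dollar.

Usage = 45.3 kWh/day × 30 days = 1359 kWh
First 500 kWh × $0.087 = $43.50
Next 500 kWh × $0.127 = $63.50
Remaining 359 kWh × $0.188 = $67.49
Energy charge = $174.49; + service $19.36 = $193.85 ≈ $194

$194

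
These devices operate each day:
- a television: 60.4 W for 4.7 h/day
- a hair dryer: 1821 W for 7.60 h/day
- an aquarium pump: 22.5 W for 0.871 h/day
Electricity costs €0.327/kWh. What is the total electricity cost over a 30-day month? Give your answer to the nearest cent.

television: 60.4 W × 4.7 h × 30 d = 8,516 Wh = 8.516 kWh
hair dryer: 1821 W × 7.60 h × 30 d = 415,188 Wh = 415.2 kWh
aquarium pump: 22.5 W × 0.871 h × 30 d = 588 Wh = 0.5879 kWh
Total energy = 8.516 + 415.2 + 0.5879 = 424.3 kWh
Cost = 424.3 kWh × €0.327 = €138.74

€138.74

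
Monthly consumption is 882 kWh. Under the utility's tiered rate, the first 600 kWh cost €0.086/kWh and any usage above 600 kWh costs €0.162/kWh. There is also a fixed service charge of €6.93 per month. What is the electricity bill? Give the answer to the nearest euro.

First 600 kWh × €0.086 = €51.60
Remaining 282 kWh × €0.162 = €45.68
Energy charge = €97.28; + service €6.93 = €104.21 ≈ €104

€104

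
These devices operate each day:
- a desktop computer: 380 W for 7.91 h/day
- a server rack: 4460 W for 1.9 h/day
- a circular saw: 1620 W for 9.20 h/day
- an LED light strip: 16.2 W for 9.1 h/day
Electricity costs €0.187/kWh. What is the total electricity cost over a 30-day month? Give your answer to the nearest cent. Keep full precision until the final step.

€148.84

desktop computer: 380 W × 7.91 h × 30 d = 90,174 Wh = 90.17 kWh
server rack: 4460 W × 1.9 h × 30 d = 254,220 Wh = 254.2 kWh
circular saw: 1620 W × 9.20 h × 30 d = 447,120 Wh = 447.1 kWh
LED light strip: 16.2 W × 9.1 h × 30 d = 4,423 Wh = 4.423 kWh
Total energy = 90.17 + 254.2 + 447.1 + 4.423 = 795.9 kWh
Cost = 795.9 kWh × €0.187 = €148.84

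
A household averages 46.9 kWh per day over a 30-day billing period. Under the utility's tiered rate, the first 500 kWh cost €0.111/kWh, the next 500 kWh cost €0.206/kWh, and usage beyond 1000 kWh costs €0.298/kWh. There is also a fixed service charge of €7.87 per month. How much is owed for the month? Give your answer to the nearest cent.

€287.66

Usage = 46.9 kWh/day × 30 days = 1407 kWh
First 500 kWh × €0.111 = €55.50
Next 500 kWh × €0.206 = €103.00
Remaining 407 kWh × €0.298 = €121.29
Energy charge = €279.79; + service €7.87 = €287.66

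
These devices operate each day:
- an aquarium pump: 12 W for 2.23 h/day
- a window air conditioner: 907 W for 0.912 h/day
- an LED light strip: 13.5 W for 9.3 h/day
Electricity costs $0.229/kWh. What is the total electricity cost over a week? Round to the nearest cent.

aquarium pump: 12 W × 2.23 h × 7 d = 187 Wh = 0.1873 kWh
window air conditioner: 907 W × 0.912 h × 7 d = 5,790 Wh = 5.79 kWh
LED light strip: 13.5 W × 9.3 h × 7 d = 879 Wh = 0.8789 kWh
Total energy = 0.1873 + 5.79 + 0.8789 = 6.856 kWh
Cost = 6.856 kWh × $0.229 = $1.57

$1.57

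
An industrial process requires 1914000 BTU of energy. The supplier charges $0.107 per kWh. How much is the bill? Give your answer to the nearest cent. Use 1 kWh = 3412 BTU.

$60.02

1914000 BTU × (0.00029308 kWh/BTU) = 561 kWh
Cost = 561 kWh × $0.107/kWh = $60.02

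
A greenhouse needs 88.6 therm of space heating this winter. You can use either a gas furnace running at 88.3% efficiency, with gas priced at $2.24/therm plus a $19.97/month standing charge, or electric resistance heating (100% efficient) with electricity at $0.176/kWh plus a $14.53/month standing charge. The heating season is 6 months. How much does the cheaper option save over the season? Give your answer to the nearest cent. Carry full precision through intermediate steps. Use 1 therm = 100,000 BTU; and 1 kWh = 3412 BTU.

Heat load = 88.6 therm × 100,000 = 8,860,000 BTU
Gas: input = 8,860,000 / 0.883 = 10,033,975 BTU = 100.3 therm → 100.3 × $2.24 = $224.76; + 6 × $19.97 standing = $344.58
Electric: 8,860,000 BTU / 3412 = 2,597 kWh → × $0.176 = $457.02; + 6 × $14.53 standing = $544.20
Difference = |$344.58 − $544.20| = $199.62

$199.62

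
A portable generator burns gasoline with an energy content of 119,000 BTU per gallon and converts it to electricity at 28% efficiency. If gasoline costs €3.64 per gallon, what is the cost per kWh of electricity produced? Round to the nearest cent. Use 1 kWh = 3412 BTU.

Electrical output per gallon = 119,000 BTU × 0.28 / 3412 BTU/kWh = 9.766 kWh
Cost per kWh = €3.64 / 9.766 kWh = €0.373

€0.37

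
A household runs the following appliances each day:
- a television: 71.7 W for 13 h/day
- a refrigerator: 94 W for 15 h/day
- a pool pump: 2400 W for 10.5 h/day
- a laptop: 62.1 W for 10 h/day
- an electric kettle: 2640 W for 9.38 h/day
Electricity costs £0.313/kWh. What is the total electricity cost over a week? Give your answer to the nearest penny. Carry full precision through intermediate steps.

£115.96

television: 71.7 W × 13 h × 7 d = 6,525 Wh = 6.525 kWh
refrigerator: 94 W × 15 h × 7 d = 9,870 Wh = 9.87 kWh
pool pump: 2400 W × 10.5 h × 7 d = 176,400 Wh = 176.4 kWh
laptop: 62.1 W × 10 h × 7 d = 4,347 Wh = 4.347 kWh
electric kettle: 2640 W × 9.38 h × 7 d = 173,342 Wh = 173.3 kWh
Total energy = 6.525 + 9.87 + 176.4 + 4.347 + 173.3 = 370.5 kWh
Cost = 370.5 kWh × £0.313 = £115.96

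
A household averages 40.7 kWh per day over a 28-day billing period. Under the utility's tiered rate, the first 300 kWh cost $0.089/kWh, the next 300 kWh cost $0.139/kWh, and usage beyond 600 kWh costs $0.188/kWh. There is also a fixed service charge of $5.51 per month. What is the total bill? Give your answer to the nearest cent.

$175.35

Usage = 40.7 kWh/day × 28 days = 1139.6 kWh
First 300 kWh × $0.089 = $26.70
Next 300 kWh × $0.139 = $41.70
Remaining 539.6 kWh × $0.188 = $101.44
Energy charge = $169.84; + service $5.51 = $175.35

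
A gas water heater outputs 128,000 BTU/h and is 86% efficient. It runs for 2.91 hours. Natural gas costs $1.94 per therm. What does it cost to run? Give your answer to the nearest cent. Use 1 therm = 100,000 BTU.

$8.40

Heat delivered = 128,000 BTU/h × 2.91 h = 372,480 BTU
Gas input = 372,480 / 0.860 = 433,116 BTU
= 433,116 / 100,000 = 4.331 therm
Cost = 4.331 × $1.94/therm = $8.40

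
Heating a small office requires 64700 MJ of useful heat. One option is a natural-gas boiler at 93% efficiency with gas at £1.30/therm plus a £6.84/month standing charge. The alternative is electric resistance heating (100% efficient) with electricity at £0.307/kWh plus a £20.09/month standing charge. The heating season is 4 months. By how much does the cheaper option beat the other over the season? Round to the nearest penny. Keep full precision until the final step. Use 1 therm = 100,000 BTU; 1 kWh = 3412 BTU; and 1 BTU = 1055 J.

£4713.73

Heat load = 64700 MJ = 64,700,000,000 J / 1055 = 61,327,014 BTU
Gas: input = 61,327,014 / 0.93 = 65,943,026 BTU = 659.4 therm → 659.4 × £1.30 = £857.26; + 4 × £6.84 standing = £884.62
Electric: 61,327,014 BTU / 3412 = 17,970 kWh → × £0.307 = £5,517.99; + 4 × £20.09 standing = £5,598.35
Difference = |£884.62 − £5,598.35| = £4,713.73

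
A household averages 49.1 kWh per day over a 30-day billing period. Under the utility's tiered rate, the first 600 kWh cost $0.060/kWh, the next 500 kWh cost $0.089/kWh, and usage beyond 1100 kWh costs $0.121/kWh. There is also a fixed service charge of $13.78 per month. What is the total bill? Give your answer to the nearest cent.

Usage = 49.1 kWh/day × 30 days = 1473 kWh
First 600 kWh × $0.060 = $36.00
Next 500 kWh × $0.089 = $44.50
Remaining 373 kWh × $0.121 = $45.13
Energy charge = $125.63; + service $13.78 = $139.41

$139.41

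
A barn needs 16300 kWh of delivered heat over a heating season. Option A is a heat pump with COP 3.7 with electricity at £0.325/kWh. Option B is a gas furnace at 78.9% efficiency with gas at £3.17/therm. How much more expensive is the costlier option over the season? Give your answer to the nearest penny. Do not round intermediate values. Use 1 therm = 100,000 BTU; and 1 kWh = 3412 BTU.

£802.74

Heat load = 16300 kWh × 3412 = 55,615,600 BTU
Gas: input = 55,615,600 / 0.789 = 70,488,720 BTU = 704.9 therm → 704.9 × £3.17 = £2,234.49
Heat pump: 55,615,600 BTU / 3412 = 16,300 kWh heat; / 3.7 = 4,405 kWh in → × £0.325 = £1,431.76
Difference = |£2,234.49 − £1,431.76| = £802.74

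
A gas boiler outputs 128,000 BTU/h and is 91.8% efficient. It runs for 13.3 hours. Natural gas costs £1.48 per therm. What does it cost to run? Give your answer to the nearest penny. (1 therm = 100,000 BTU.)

£27.45

Heat delivered = 128,000 BTU/h × 13.3 h = 1,702,400 BTU
Gas input = 1,702,400 / 0.918 = 1,854,466 BTU
= 1,854,466 / 100,000 = 18.54 therm
Cost = 18.54 × £1.48/therm = £27.45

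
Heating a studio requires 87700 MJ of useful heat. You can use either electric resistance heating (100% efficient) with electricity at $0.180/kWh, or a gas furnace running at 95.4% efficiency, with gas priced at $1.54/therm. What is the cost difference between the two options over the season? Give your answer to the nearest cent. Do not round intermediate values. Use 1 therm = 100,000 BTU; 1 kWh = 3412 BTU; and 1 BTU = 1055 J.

$3043.52

Heat load = 87700 MJ = 87,700,000,000 J / 1055 = 83,127,962 BTU
Gas: input = 83,127,962 / 0.954 = 87,136,229 BTU = 871.4 therm → 871.4 × $1.54 = $1,341.90
Electric: 83,127,962 BTU / 3412 = 24,360 kWh → × $0.180 = $4,385.41
Difference = |$1,341.90 − $4,385.41| = $3,043.52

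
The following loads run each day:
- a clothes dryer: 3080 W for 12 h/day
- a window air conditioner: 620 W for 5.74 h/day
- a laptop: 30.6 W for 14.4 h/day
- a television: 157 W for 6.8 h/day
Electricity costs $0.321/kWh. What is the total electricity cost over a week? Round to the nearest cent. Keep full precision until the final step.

$94.43

clothes dryer: 3080 W × 12 h × 7 d = 258,720 Wh = 258.7 kWh
window air conditioner: 620 W × 5.74 h × 7 d = 24,912 Wh = 24.91 kWh
laptop: 30.6 W × 14.4 h × 7 d = 3,084 Wh = 3.084 kWh
television: 157 W × 6.8 h × 7 d = 7,473 Wh = 7.473 kWh
Total energy = 258.7 + 24.91 + 3.084 + 7.473 = 294.2 kWh
Cost = 294.2 kWh × $0.321 = $94.43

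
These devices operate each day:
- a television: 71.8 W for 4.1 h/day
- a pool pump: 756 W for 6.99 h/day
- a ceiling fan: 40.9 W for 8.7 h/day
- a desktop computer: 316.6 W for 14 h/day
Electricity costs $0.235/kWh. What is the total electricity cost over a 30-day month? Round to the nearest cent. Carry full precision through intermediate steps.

television: 71.8 W × 4.1 h × 30 d = 8,831 Wh = 8.831 kWh
pool pump: 756 W × 6.99 h × 30 d = 158,533 Wh = 158.5 kWh
ceiling fan: 40.9 W × 8.7 h × 30 d = 10,675 Wh = 10.67 kWh
desktop computer: 316.6 W × 14 h × 30 d = 132,972 Wh = 133 kWh
Total energy = 8.831 + 158.5 + 10.67 + 133 = 311 kWh
Cost = 311 kWh × $0.235 = $73.09

$73.09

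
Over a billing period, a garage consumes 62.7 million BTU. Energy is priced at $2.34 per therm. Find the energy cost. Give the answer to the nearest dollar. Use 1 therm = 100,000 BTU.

$1467

62.7 million BTU × (10 therm/million BTU) = 627 therm
Cost = 627 therm × $2.34/therm = $1,467.18 ≈ $1467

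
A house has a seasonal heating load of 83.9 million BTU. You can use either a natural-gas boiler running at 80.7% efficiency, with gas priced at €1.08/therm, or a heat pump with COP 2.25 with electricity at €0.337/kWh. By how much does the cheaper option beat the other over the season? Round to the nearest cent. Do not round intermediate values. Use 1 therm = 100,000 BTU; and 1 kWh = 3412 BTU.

€2560.16

Heat load = 83.9 × 10⁶ BTU = 83,900,000 BTU
Gas: input = 83,900,000 / 0.807 = 103,965,304 BTU = 1,040 therm → 1,040 × €1.08 = €1,122.83
Heat pump: 83,900,000 BTU / 3412 = 24,590 kWh heat; / 2.25 = 10,930 kWh in → × €0.337 = €3,682.99
Difference = |€1,122.83 − €3,682.99| = €2,560.16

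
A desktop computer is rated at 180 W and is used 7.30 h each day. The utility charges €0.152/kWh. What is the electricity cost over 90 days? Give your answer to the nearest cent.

€17.98

Energy = 180 W × 7.30 h/day × 90 days = 118,260 Wh = 118.3 kWh
Cost = 118.3 kWh × €0.152/kWh = €17.98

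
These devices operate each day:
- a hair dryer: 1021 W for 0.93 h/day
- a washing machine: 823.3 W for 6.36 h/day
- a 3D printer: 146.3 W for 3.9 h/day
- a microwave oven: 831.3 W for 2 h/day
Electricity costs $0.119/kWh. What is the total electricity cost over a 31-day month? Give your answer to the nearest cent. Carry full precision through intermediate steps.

$31.06

hair dryer: 1021 W × 0.93 h × 31 d = 29,435 Wh = 29.44 kWh
washing machine: 823.3 W × 6.36 h × 31 d = 162,322 Wh = 162.3 kWh
3D printer: 146.3 W × 3.9 h × 31 d = 17,688 Wh = 17.69 kWh
microwave oven: 831.3 W × 2 h × 31 d = 51,541 Wh = 51.54 kWh
Total energy = 29.44 + 162.3 + 17.69 + 51.54 = 261 kWh
Cost = 261 kWh × $0.119 = $31.06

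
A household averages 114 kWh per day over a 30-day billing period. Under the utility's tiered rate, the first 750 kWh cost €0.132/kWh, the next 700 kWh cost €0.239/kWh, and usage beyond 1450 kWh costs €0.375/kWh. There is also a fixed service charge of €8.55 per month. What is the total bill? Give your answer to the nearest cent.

Usage = 114 kWh/day × 30 days = 3420 kWh
First 750 kWh × €0.132 = €99.00
Next 700 kWh × €0.239 = €167.30
Remaining 1970 kWh × €0.375 = €738.75
Energy charge = €1,005.05; + service €8.55 = €1,013.60

€1013.60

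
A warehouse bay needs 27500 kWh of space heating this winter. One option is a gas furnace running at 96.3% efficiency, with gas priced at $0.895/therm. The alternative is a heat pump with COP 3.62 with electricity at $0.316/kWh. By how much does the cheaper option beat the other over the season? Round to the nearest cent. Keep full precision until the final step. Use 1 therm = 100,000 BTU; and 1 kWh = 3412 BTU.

Heat load = 27500 kWh × 3412 = 93,830,000 BTU
Gas: input = 93,830,000 / 0.963 = 97,435,099 BTU = 974.4 therm → 974.4 × $0.895 = $872.04
Heat pump: 93,830,000 BTU / 3412 = 27,500 kWh heat; / 3.62 = 7,597 kWh in → × $0.316 = $2,400.55
Difference = |$872.04 − $2,400.55| = $1,528.51

$1528.51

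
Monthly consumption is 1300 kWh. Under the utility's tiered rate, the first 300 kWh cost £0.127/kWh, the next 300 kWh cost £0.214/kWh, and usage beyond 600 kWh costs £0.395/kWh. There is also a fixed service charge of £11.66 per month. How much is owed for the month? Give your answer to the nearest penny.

First 300 kWh × £0.127 = £38.10
Next 300 kWh × £0.214 = £64.20
Remaining 700 kWh × £0.395 = £276.50
Energy charge = £378.80; + service £11.66 = £390.46

£390.46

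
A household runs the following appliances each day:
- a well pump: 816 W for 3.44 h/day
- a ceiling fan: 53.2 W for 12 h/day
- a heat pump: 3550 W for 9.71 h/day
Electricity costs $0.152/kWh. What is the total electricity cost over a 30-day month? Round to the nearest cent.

well pump: 816 W × 3.44 h × 30 d = 84,211 Wh = 84.21 kWh
ceiling fan: 53.2 W × 12 h × 30 d = 19,152 Wh = 19.15 kWh
heat pump: 3550 W × 9.71 h × 30 d = 1,034,115 Wh = 1,034 kWh
Total energy = 84.21 + 19.15 + 1,034 = 1,137 kWh
Cost = 1,137 kWh × $0.152 = $172.90

$172.90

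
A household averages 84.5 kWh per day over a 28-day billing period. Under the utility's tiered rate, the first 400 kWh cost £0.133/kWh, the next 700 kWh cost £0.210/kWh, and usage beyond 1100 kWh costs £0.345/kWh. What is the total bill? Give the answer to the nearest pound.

Usage = 84.5 kWh/day × 28 days = 2366 kWh
First 400 kWh × £0.133 = £53.20
Next 700 kWh × £0.210 = £147.00
Remaining 1266 kWh × £0.345 = £436.77
Total = £636.97 ≈ £637

£637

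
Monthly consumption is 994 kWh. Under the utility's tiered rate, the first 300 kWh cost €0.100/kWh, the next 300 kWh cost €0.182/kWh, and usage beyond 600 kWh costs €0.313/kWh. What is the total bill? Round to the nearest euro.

€208

First 300 kWh × €0.100 = €30.00
Next 300 kWh × €0.182 = €54.60
Remaining 394 kWh × €0.313 = €123.32
Total = €207.92 ≈ €208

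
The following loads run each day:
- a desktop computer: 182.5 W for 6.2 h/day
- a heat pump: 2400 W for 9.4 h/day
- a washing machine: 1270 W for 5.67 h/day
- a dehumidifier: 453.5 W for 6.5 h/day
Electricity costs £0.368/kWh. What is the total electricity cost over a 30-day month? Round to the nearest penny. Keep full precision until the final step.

desktop computer: 182.5 W × 6.2 h × 30 d = 33,945 Wh = 33.95 kWh
heat pump: 2400 W × 9.4 h × 30 d = 676,800 Wh = 676.8 kWh
washing machine: 1270 W × 5.67 h × 30 d = 216,027 Wh = 216 kWh
dehumidifier: 453.5 W × 6.5 h × 30 d = 88,432 Wh = 88.43 kWh
Total energy = 33.95 + 676.8 + 216 + 88.43 = 1,015 kWh
Cost = 1,015 kWh × £0.368 = £373.60

£373.60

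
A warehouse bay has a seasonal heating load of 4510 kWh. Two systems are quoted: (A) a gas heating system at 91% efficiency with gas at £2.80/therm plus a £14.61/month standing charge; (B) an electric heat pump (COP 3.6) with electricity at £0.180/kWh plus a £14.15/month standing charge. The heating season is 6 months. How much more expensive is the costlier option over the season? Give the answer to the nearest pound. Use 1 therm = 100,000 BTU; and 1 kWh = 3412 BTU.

£251

Heat load = 4510 kWh × 3412 = 15,388,120 BTU
Gas: input = 15,388,120 / 0.91 = 16,910,022 BTU = 169.1 therm → 169.1 × £2.80 = £473.48; + 6 × £14.61 standing = £561.14
Heat pump: 15,388,120 BTU / 3412 = 4,510 kWh heat; / 3.6 = 1,253 kWh in → × £0.180 = £225.50; + 6 × £14.15 standing = £310.40
Difference = |£561.14 − £310.40| = £250.74 ≈ £251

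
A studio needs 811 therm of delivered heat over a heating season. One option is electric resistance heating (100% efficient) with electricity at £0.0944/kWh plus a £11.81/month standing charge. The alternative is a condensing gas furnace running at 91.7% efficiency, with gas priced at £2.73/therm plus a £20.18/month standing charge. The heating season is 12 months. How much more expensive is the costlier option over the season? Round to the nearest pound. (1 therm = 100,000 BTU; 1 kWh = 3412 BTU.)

Heat load = 811 therm × 100,000 = 81,100,000 BTU
Gas: input = 81,100,000 / 0.917 = 88,440,567 BTU = 884.4 therm → 884.4 × £2.73 = £2,414.43; + 12 × £20.18 standing = £2,656.59
Electric: 81,100,000 BTU / 3412 = 23,770 kWh → × £0.0944 = £2,243.80; + 12 × £11.81 standing = £2,385.52
Difference = |£2,656.59 − £2,385.52| = £271.07 ≈ £271

£271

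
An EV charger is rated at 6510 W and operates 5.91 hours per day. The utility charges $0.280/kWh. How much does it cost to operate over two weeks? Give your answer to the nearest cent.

$150.82

Energy = 6510 W × 5.91 h/day × 14 days = 538,637 Wh = 538.6 kWh
Cost = 538.6 kWh × $0.280/kWh = $150.82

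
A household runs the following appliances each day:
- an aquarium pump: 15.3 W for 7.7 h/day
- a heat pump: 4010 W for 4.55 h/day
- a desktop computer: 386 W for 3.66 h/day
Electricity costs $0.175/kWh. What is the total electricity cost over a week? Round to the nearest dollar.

aquarium pump: 15.3 W × 7.7 h × 7 d = 825 Wh = 0.8247 kWh
heat pump: 4010 W × 4.55 h × 7 d = 127,718 Wh = 127.7 kWh
desktop computer: 386 W × 3.66 h × 7 d = 9,889 Wh = 9.889 kWh
Total energy = 0.8247 + 127.7 + 9.889 = 138.4 kWh
Cost = 138.4 kWh × $0.175 = $24.23 ≈ $24

$24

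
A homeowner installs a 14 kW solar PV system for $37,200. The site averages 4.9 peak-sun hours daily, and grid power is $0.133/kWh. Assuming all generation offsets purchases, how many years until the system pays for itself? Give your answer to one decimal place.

11.2 years

Daily generation = 14 kW × 4.9 h = 68.6 kWh
Annual generation = 68.6 × 365 = 25039 kWh
Annual savings = 25039 × $0.133 = $3,330.19
Payback = $37,200 / $3,330.19 = 11.2 years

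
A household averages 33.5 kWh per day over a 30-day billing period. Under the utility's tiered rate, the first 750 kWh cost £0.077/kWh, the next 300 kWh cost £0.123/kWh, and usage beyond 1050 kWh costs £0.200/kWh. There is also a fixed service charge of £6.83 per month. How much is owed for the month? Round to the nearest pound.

Usage = 33.5 kWh/day × 30 days = 1005 kWh
First 750 kWh × £0.077 = £57.75
Next 255 kWh × £0.123 = £31.36
Remaining tier: 0 kWh (not reached)
Energy charge = £89.11; + service £6.83 = £95.94 ≈ £96

£96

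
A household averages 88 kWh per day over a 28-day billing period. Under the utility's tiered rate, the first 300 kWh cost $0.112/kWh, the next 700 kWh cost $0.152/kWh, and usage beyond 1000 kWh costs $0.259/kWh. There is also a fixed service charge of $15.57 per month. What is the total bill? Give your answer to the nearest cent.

Usage = 88 kWh/day × 28 days = 2464 kWh
First 300 kWh × $0.112 = $33.60
Next 700 kWh × $0.152 = $106.40
Remaining 1464 kWh × $0.259 = $379.18
Energy charge = $519.18; + service $15.57 = $534.75

$534.75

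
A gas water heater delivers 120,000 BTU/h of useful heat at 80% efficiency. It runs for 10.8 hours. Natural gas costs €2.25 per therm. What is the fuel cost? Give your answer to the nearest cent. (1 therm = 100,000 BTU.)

€36.45

Heat delivered = 120,000 BTU/h × 10.8 h = 1,296,000 BTU
Gas input = 1,296,000 / 0.80 = 1,620,000 BTU
= 1,620,000 / 100,000 = 16.2 therm
Cost = 16.2 × €2.25/therm = €36.45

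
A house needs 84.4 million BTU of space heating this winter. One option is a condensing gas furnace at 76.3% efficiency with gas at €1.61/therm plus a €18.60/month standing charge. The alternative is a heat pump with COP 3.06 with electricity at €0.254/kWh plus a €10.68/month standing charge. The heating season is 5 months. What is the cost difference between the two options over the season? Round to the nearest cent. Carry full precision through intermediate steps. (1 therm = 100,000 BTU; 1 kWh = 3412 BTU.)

Heat load = 84.4 × 10⁶ BTU = 84,400,000 BTU
Gas: input = 84,400,000 / 0.763 = 110,615,990 BTU = 1,106 therm → 1,106 × €1.61 = €1,780.92; + 5 × €18.60 standing = €1,873.92
Heat pump: 84,400,000 BTU / 3412 = 24,740 kWh heat; / 3.06 = 8,084 kWh in → × €0.254 = €2,053.27; + 5 × €10.68 standing = €2,106.67
Difference = |€1,873.92 − €2,106.67| = €232.75

€232.75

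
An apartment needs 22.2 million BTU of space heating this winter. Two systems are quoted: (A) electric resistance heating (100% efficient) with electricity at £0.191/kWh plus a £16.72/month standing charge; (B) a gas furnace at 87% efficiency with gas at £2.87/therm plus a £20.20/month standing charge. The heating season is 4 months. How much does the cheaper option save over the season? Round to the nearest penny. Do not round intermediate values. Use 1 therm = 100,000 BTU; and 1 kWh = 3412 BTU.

Heat load = 22.2 × 10⁶ BTU = 22,200,000 BTU
Gas: input = 22,200,000 / 0.87 = 25,517,241 BTU = 255.2 therm → 255.2 × £2.87 = £732.34; + 4 × £20.20 standing = £813.14
Electric: 22,200,000 BTU / 3412 = 6,506 kWh → × £0.191 = £1,242.73; + 4 × £16.72 standing = £1,309.61
Difference = |£813.14 − £1,309.61| = £496.47

£496.47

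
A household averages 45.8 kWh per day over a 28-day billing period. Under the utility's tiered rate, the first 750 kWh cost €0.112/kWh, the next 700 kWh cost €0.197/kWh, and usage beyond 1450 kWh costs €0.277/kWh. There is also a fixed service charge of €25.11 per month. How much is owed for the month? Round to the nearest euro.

Usage = 45.8 kWh/day × 28 days = 1282.4 kWh
First 750 kWh × €0.112 = €84.00
Next 532.4 kWh × €0.197 = €104.88
Remaining tier: 0 kWh (not reached)
Energy charge = €188.88; + service €25.11 = €213.99 ≈ €214

€214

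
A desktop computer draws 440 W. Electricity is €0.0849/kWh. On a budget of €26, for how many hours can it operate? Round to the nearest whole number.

696 h

Energy budget = €26 / €0.0849 per kWh = 306.2 kWh = 306,243 Wh
Runtime = 306,243 Wh / 440 W = 696 h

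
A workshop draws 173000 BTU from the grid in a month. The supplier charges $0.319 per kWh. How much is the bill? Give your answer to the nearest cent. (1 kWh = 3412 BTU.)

173000 BTU × (0.00029308 kWh/BTU) = 50.7 kWh
Cost = 50.7 kWh × $0.319/kWh = $16.17

$16.17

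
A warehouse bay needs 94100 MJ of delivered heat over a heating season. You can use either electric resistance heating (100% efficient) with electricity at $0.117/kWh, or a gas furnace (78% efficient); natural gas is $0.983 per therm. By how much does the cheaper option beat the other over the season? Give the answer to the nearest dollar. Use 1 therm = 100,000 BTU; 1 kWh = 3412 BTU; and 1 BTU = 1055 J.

Heat load = 94100 MJ = 94,100,000,000 J / 1055 = 89,194,313 BTU
Gas: input = 89,194,313 / 0.78 = 114,351,683 BTU = 1,144 therm → 1,144 × $0.983 = $1,124.08
Electric: 89,194,313 BTU / 3412 = 26,140 kWh → × $0.117 = $3,058.54
Difference = |$1,124.08 − $3,058.54| = $1,934.46 ≈ $1934

$1934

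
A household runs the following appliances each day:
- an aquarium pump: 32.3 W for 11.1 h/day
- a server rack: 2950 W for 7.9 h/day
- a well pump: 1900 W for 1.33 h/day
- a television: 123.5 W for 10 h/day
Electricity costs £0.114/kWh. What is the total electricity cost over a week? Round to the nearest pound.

£22

aquarium pump: 32.3 W × 11.1 h × 7 d = 2,510 Wh = 2.51 kWh
server rack: 2950 W × 7.9 h × 7 d = 163,135 Wh = 163.1 kWh
well pump: 1900 W × 1.33 h × 7 d = 17,689 Wh = 17.69 kWh
television: 123.5 W × 10 h × 7 d = 8,645 Wh = 8.645 kWh
Total energy = 2.51 + 163.1 + 17.69 + 8.645 = 192 kWh
Cost = 192 kWh × £0.114 = £21.89 ≈ £22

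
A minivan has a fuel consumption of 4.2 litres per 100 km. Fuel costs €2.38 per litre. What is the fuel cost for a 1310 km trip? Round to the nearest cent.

€130.95

Fuel = 4.2 L/100 km × 1310 km / 100 = 55.02 L
Cost = 55.02 L × €2.38/L = €130.95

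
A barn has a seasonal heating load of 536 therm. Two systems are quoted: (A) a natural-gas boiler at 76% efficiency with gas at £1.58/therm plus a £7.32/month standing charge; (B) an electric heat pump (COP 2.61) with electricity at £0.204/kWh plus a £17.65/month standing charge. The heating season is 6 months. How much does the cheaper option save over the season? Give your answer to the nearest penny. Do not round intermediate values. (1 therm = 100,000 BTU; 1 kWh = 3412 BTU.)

£175.51

Heat load = 536 therm × 100,000 = 53,600,000 BTU
Gas: input = 53,600,000 / 0.76 = 70,526,316 BTU = 705.3 therm → 705.3 × £1.58 = £1,114.32; + 6 × £7.32 standing = £1,158.24
Heat pump: 53,600,000 BTU / 3412 = 15,710 kWh heat; / 2.61 = 6,019 kWh in → × £0.204 = £1,227.85; + 6 × £17.65 standing = £1,333.75
Difference = |£1,158.24 − £1,333.75| = £175.51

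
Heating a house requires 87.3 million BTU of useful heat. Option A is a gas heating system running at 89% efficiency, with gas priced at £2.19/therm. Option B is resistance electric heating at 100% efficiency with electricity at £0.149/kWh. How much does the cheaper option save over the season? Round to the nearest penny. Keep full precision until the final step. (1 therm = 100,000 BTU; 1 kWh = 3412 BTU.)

£1664.17

Heat load = 87.3 × 10⁶ BTU = 87,300,000 BTU
Gas: input = 87,300,000 / 0.89 = 98,089,888 BTU = 980.9 therm → 980.9 × £2.19 = £2,148.17
Electric: 87,300,000 BTU / 3412 = 25,590 kWh → × £0.149 = £3,812.34
Difference = |£2,148.17 − £3,812.34| = £1,664.17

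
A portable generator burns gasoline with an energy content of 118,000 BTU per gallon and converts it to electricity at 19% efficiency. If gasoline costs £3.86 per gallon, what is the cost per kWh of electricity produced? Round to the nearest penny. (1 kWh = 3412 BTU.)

£0.59

Electrical output per gallon = 118,000 BTU × 0.19 / 3412 BTU/kWh = 6.571 kWh
Cost per kWh = £3.86 / 6.571 kWh = £0.587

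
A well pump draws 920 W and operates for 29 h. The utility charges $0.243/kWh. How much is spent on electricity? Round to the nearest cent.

Energy = 920 W × 29 h = 26,680 Wh = 26.68 kWh
Cost = 26.68 kWh × $0.243/kWh = $6.48

$6.48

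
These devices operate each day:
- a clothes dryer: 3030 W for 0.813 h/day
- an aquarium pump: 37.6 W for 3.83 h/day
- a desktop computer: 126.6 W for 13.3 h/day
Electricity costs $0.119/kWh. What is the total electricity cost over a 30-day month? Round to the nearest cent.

$15.32

clothes dryer: 3030 W × 0.813 h × 30 d = 73,902 Wh = 73.9 kWh
aquarium pump: 37.6 W × 3.83 h × 30 d = 4,320 Wh = 4.32 kWh
desktop computer: 126.6 W × 13.3 h × 30 d = 50,513 Wh = 50.51 kWh
Total energy = 73.9 + 4.32 + 50.51 = 128.7 kWh
Cost = 128.7 kWh × $0.119 = $15.32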